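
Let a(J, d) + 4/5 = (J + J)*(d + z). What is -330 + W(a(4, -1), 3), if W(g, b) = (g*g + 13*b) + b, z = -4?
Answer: 34416/25 ≈ 1376.6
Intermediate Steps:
a(J, d) = -⅘ + 2*J*(-4 + d) (a(J, d) = -⅘ + (J + J)*(d - 4) = -⅘ + (2*J)*(-4 + d) = -⅘ + 2*J*(-4 + d))
W(g, b) = g² + 14*b (W(g, b) = (g² + 13*b) + b = g² + 14*b)
-330 + W(a(4, -1), 3) = -330 + ((-⅘ - 8*4 + 2*4*(-1))² + 14*3) = -330 + ((-⅘ - 32 - 8)² + 42) = -330 + ((-204/5)² + 42) = -330 + (41616/25 + 42) = -330 + 42666/25 = 34416/25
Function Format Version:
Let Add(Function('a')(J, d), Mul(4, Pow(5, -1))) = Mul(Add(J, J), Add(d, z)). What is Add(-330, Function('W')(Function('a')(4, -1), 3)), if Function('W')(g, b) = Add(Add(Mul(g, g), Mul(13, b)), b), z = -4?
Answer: Rational(34416, 25) ≈ 1376.6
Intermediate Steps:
Function('a')(J, d) = Add(Rational(-4, 5), Mul(2, J, Add(-4, d))) (Function('a')(J, d) = Add(Rational(-4, 5), Mul(Add(J, J), Add(d, -4))) = Add(Rational(-4, 5), Mul(Mul(2, J), Add(-4, d))) = Add(Rational(-4, 5), Mul(2, J, Add(-4, d))))
Function('W')(g, b) = Add(Pow(g, 2), Mul(14, b)) (Function('W')(g, b) = Add(Add(Pow(g, 2), Mul(13, b)), b) = Add(Pow(g, 2), Mul(14, b)))
Add(-330, Function('W')(Function('a')(4, -1), 3)) = Add(-330, Add(Pow(Add(Rational(-4, 5), Mul(-8, 4), Mul(2, 4, -1)), 2), Mul(14, 3))) = Add(-330, Add(Pow(Add(Rational(-4, 5), -32, -8), 2), 42)) = Add(-330, Add(Pow(Rational(-204, 5), 2), 42)) = Add(-330, Add(Rational(41616, 25), 42)) = Add(-330, Rational(42666, 25)) = Rational(34416, 25)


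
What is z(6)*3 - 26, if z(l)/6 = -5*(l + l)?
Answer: -1106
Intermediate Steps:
z(l) = -60*l (z(l) = 6*(-5*(l + l)) = 6*(-10*l) = -60*l)
z(6)*3 - 26 = -60*6*3 - 26 = -360*3 - 26 = -1080 - 26 = -1106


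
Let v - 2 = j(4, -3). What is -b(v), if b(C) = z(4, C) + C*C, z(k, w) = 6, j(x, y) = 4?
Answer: -42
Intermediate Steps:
v = 6 (v = 2 + 4 = 6)
b(C) = 6 + C² (b(C) = 6 + C*C = 6 + C²)
-b(v) = -(6 + 6²) = -(6 + 36) = -1*42 = -42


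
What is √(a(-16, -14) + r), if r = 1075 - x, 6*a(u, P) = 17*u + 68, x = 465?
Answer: 24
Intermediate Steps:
a(u, P) = 34/3 + 17*u/6 (a(u, P) = (17*u + 68)/6 = (68 + 17*u)/6 = 34/3 + 17*u/6)
r = 610 (r = 1075 - 1*465 = 1075 - 465 = 610)
√(a(-16, -14) + r) = √((34/3 + (17/6)*(-16)) + 610) = √((34/3 - 136/3) + 610) = √(-34 + 610) = √576 = 24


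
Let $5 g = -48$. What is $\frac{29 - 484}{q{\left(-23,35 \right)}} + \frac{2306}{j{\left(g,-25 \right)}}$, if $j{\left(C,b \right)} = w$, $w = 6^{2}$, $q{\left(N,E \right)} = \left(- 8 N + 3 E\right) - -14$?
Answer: $\frac{113723}{1818} \approx 62.554$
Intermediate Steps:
$g = - \frac{48}{5}$ ($g = \frac{1}{5} \left(-48\right) = - \frac{48}{5} \approx -9.6$)
$q{\left(N,E \right)} = 14 - 8 N + 3 E$ ($q{\left(N,E \right)} = \left(- 8 N + 3 E\right) + 14 = 14 - 8 N + 3 E$)
$w = 36$
$j{\left(C,b \right)} = 36$
$\frac{29 - 484}{q{\left(-23,35 \right)}} + \frac{2306}{j{\left(g,-25 \right)}} = \frac{29 - 484}{14 - -184 + 3 \cdot 35} + \frac{2306}{36} = \frac{29 - 484}{14 + 184 + 105} + 2306 \cdot \frac{1}{36} = - \frac{455}{303} + \frac{1153}{18} = \frac{113723}{1818}$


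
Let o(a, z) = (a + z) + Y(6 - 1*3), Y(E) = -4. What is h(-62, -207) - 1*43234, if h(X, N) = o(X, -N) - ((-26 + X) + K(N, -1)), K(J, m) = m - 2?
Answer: -43002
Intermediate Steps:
K(J, m) = -2 + m
o(a, z) = -4 + a + z (o(a, z) = (a + z) - 4 = -4 + a + z)
h(X, N) = 25 - N (h(X, N) = (-4 + X - N) - ((-26 + X) + (-2 - 1)) = (-4 + X - N) - ((-26 + X) - 3) = (-4 + X - N) - (-29 + X) = (-4 + X - N) + (29 - X) = 25 - N)
h(-62, -207) - 1*43234 = (25 - 1*(-207)) - 1*43234 = (25 + 207) - 43234 = 232 - 43234 = -43002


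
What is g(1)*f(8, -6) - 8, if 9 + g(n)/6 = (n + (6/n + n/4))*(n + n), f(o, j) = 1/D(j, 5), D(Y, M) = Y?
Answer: -27/2 ≈ -13.500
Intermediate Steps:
f(o, j) = 1/j
g(n) = -54 + 12*n*(6/n + 5*n/4) (g(n) = -54 + 6*((n + (6/n + n/4))*(n + n)) = -54 + 6*((n + (6/n + n*(¼)))*(2*n)) = -54 + 6*((n + (6/n + n/4))*(2*n)) = -54 + 6*((6/n + 5*n/4)*(2*n)) = -54 + 6*(2*n*(6/n + 5*n/4)) = -54 + 12*n*(6/n + 5*n/4))
g(1)*f(8, -6) - 8 = (18 + 15*1²)/(-6) - 8 = (18 + 15*1)*(-⅙) - 8 = (18 + 15)*(-⅙) - 8 = 33*(-⅙) - 8 = -11/2 - 8 = -27/2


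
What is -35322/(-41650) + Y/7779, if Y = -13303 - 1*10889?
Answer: -17448261/7714175 ≈ -2.2618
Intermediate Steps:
Y = -24192 (Y = -13303 - 10889 = -24192)
-35322/(-41650) + Y/7779 = -35322/(-41650) - 24192/7779 = -35322*(-1/41650) - 24192*1/7779 = 2523/2975 - 8064/2593 = -17448261/7714175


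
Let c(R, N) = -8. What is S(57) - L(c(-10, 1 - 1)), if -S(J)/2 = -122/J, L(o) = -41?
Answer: 2581/57 ≈ 45.281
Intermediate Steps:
S(J) = 244/J (S(J) = -(-244)/J = 244/J)
S(57) - L(c(-10, 1 - 1)) = 244/57 - 1*(-41) = 244*(1/57) + 41 = 244/57 + 41 = 2581/57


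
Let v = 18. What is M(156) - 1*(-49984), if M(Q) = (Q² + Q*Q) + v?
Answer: 98674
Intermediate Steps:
M(Q) = 18 + 2*Q² (M(Q) = (Q² + Q*Q) + 18 = (Q² + Q²) + 18 = 2*Q² + 18 = 18 + 2*Q²)
M(156) - 1*(-49984) = (18 + 2*156²) - 1*(-49984) = (18 + 2*24336) + 49984 = (18 + 48672) + 49984 = 48690 + 49984 = 98674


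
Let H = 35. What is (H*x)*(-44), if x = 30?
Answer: -46200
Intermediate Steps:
(H*x)*(-44) = (35*30)*(-44) = 1050*(-44) = -46200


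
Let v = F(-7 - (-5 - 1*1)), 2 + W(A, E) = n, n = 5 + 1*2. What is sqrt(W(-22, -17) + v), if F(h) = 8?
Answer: sqrt(13) ≈ 3.6056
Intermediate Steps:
n = 7 (n = 5 + 2 = 7)
W(A, E) = 5 (W(A, E) = -2 + 7 = 5)
v = 8
sqrt(W(-22, -17) + v) = sqrt(5 + 8) = sqrt(13)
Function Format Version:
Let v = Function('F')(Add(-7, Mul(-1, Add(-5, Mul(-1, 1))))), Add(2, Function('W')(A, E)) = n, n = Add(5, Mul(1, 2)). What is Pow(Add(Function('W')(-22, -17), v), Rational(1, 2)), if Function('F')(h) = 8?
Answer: Pow(13, Rational(1, 2)) ≈ 3.6056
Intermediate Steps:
n = 7 (n = Add(5, 2) = 7)
Function('W')(A, E) = 5 (Function('W')(A, E) = Add(-2, 7) = 5)
v = 8
Pow(Add(Function('W')(-22, -17), v), Rational(1, 2)) = Pow(Add(5, 8), Rational(1, 2)) = Pow(13, Rational(1, 2))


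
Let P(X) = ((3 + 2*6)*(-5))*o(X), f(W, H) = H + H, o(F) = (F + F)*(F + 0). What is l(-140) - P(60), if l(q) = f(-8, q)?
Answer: 539720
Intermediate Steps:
o(F) = 2*F² (o(F) = (2*F)*F = 2*F²)
f(W, H) = 2*H
l(q) = 2*q
P(X) = -150*X² (P(X) = ((3 + 2*6)*(-5))*(2*X²) = ((3 + 12)*(-5))*(2*X²) = (15*(-5))*(2*X²) = -150*X²)
l(-140) - P(60) = 2*(-140) - (-150)*60² = -280 - (-150)*3600 = -280 - 1*(-540000) = -280 + 540000 = 539720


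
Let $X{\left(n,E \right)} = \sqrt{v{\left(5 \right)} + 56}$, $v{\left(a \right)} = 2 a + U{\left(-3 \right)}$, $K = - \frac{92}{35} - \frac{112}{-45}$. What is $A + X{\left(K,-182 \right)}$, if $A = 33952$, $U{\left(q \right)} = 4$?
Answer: $33952 + \sqrt{70} \approx 33960.0$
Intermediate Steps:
$K = - \frac{44}{315}$ ($K = \left(-92\right) \frac{1}{35} - - \frac{112}{45} = - \frac{92}{35} + \frac{112}{45} = - \frac{44}{315} \approx -0.13968$)
$v{\left(a \right)} = 4 + 2 a$ ($v{\left(a \right)} = 2 a + 4 = 4 + 2 a$)
$X{\left(n,E \right)} = \sqrt{70}$ ($X{\left(n,E \right)} = \sqrt{\left(4 + 2 \cdot 5\right) + 56} = \sqrt{\left(4 + 10\right) + 56} = \sqrt{14 + 56} = \sqrt{70}$)
$A + X{\left(K,-182 \right)} = 33952 + \sqrt{70}$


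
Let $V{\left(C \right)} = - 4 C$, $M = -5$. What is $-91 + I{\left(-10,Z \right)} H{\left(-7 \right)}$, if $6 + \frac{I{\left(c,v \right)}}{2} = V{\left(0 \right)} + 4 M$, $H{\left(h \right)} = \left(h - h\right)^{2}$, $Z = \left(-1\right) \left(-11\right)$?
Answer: $-91$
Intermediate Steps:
$Z = 11$
$H{\left(h \right)} = 0$ ($H{\left(h \right)} = 0^{2} = 0$)
$I{\left(c,v \right)} = -52$ ($I{\left(c,v \right)} = -12 + 2 \left(\left(-4\right) 0 + 4 \left(-5\right)\right) = -12 + 2 \left(0 - 20\right) = -12 + 2 \left(-20\right) = -12 - 40 = -52$)
$-91 + I{\left(-10,Z \right)} H{\left(-7 \right)} = -91 - 0 = -91 + 0 = -91$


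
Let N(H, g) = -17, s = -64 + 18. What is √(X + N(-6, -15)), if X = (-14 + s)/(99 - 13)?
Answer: I*√32723/43 ≈ 4.2069*I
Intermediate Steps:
s = -46
X = -30/43 (X = (-14 - 46)/(99 - 13) = -60/86 = -60*1/86 = -30/43 ≈ -0.69767)
√(X + N(-6, -15)) = √(-30/43 - 17) = √(-761/43) = I*√32723/43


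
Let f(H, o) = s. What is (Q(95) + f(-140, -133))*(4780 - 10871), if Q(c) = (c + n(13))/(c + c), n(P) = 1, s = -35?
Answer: 19960207/95 ≈ 2.1011e+5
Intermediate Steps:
f(H, o) = -35
Q(c) = (1 + c)/(2*c) (Q(c) = (c + 1)/(c + c) = (1 + c)/((2*c)) = (1 + c)*(1/(2*c)) = (1 + c)/(2*c))
(Q(95) + f(-140, -133))*(4780 - 10871) = ((½)*(1 + 95)/95 - 35)*(4780 - 10871) = ((½)*(1/95)*96 - 35)*(-6091) = (48/95 - 35)*(-6091) = -3277/95*(-6091) = 19960207/95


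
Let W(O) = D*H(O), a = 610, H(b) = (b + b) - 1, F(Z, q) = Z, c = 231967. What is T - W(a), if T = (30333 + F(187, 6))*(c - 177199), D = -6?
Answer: 1671526674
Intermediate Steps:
H(b) = -1 + 2*b (H(b) = 2*b - 1 = -1 + 2*b)
W(O) = 6 - 12*O (W(O) = -6*(-1 + 2*O) = 6 - 12*O)
T = 1671519360 (T = (30333 + 187)*(231967 - 177199) = 30520*54768 = 1671519360)
T - W(a) = 1671519360 - (6 - 12*610) = 1671519360 - (6 - 7320) = 1671519360 - 1*(-7314) = 1671519360 + 7314 = 1671526674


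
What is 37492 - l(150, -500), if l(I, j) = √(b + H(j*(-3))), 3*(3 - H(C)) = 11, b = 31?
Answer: 37492 - √273/3 ≈ 37487.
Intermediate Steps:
H(C) = -⅔ (H(C) = 3 - ⅓*11 = 3 - 11/3 = -⅔)
l(I, j) = √273/3 (l(I, j) = √(31 - ⅔) = √(91/3) = √273/3)
37492 - l(150, -500) = 37492 - √273/3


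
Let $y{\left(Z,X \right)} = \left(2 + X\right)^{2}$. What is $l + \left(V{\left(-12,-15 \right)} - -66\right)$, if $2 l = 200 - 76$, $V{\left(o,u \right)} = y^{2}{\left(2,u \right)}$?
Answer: $28689$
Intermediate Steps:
$V{\left(o,u \right)} = \left(2 + u\right)^{4}$ ($V{\left(o,u \right)} = \left(\left(2 + u\right)^{2}\right)^{2} = \left(2 + u\right)^{4}$)
$l = 62$ ($l = \frac{200 - 76}{2} = \frac{1}{2} \cdot 124 = 62$)
$l + \left(V{\left(-12,-15 \right)} - -66\right) = 62 - \left(-66 - \left(2 - 15\right)^{4}\right) = 62 + \left(\left(-13\right)^{4} + 66\right) = 62 + \left(28561 + 66\right) = 62 + 28627 = 28689$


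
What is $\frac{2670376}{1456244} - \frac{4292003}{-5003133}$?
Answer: $\frac{4902612476185}{1821445603113} \approx 2.6916$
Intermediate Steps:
$\frac{2670376}{1456244} - \frac{4292003}{-5003133} = 2670376 \cdot \frac{1}{1456244} - - \frac{4292003}{5003133} = \frac{667594}{364061} + \frac{4292003}{5003133} = \frac{4902612476185}{1821445603113}$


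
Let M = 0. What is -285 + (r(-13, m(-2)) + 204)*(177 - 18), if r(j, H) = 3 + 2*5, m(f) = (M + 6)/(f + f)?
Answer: 34218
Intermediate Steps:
m(f) = 3/f (m(f) = (0 + 6)/(f + f) = 6/((2*f)) = 6*(1/(2*f)) = 3/f)
r(j, H) = 13 (r(j, H) = 3 + 10 = 13)
-285 + (r(-13, m(-2)) + 204)*(177 - 18) = -285 + (13 + 204)*(177 - 18) = -285 + 217*159 = -285 + 34503 = 34218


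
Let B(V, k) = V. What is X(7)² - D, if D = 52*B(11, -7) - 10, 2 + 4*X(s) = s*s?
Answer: -6783/16 ≈ -423.94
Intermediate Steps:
X(s) = -½ + s²/4 (X(s) = -½ + (s*s)/4 = -½ + s²/4)
D = 562 (D = 52*11 - 10 = 572 - 10 = 562)
X(7)² - D = (-½ + (¼)*7²)² - 1*562 = (-½ + (¼)*49)² - 562 = (-½ + 49/4)² - 562 = (47/4)² - 562 = 2209/16 - 562 = -6783/16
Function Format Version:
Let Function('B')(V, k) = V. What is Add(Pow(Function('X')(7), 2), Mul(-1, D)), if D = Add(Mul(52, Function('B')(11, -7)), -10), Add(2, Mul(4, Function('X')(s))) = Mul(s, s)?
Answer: Rational(-6783, 16) ≈ -423.94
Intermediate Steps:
Function('X')(s) = Add(Rational(-1, 2), Mul(Rational(1, 4), Pow(s, 2))) (Function('X')(s) = Add(Rational(-1, 2), Mul(Rational(1, 4), Mul(s, s))) = Add(Rational(-1, 2), Mul(Rational(1, 4), Pow(s, 2))))
D = 562 (D = Add(Mul(52, 11), -10) = Add(572, -10) = 562)
Add(Pow(Function('X')(7), 2), Mul(-1, D)) = Add(Pow(Add(Rational(-1, 2), Mul(Rational(1, 4), Pow(7, 2))), 2), Mul(-1, 562)) = Add(Pow(Add(Rational(-1, 2), Mul(Rational(1, 4), 49)), 2), -562) = Add(Pow(Add(Rational(-1, 2), Rational(49, 4)), 2), -562) = Add(Pow(Rational(47, 4), 2), -562) = Add(Rational(2209, 16), -562) = Rational(-6783, 16)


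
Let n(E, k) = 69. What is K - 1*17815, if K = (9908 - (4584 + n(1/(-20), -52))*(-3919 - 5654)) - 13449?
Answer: 44521813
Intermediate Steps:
K = 44539628 (K = (9908 - (4584 + 69)*(-3919 - 5654)) - 13449 = (9908 - 4653*(-9573)) - 13449 = (9908 - 1*(-44543169)) - 13449 = (9908 + 44543169) - 13449 = 44553077 - 13449 = 44539628)
K - 1*17815 = 44539628 - 1*17815 = 44539628 - 17815 = 44521813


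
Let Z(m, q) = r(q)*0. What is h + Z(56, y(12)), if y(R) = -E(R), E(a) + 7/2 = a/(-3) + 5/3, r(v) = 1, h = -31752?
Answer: -31752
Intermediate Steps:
E(a) = -11/6 - a/3 (E(a) = -7/2 + (a/(-3) + 5/3) = -7/2 + (a*(-1/3) + 5*(1/3)) = -7/2 + (-a/3 + 5/3) = -7/2 + (5/3 - a/3) = -11/6 - a/3)
y(R) = 11/6 + R/3 (y(R) = -(-11/6 - R/3) = 11/6 + R/3)
Z(m, q) = 0 (Z(m, q) = 1*0 = 0)
h + Z(56, y(12)) = -31752 + 0 = -31752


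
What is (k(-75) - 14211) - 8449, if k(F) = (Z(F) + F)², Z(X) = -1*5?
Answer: -16260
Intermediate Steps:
Z(X) = -5
k(F) = (-5 + F)²
(k(-75) - 14211) - 8449 = ((-5 - 75)² - 14211) - 8449 = ((-80)² - 14211) - 8449 = (6400 - 14211) - 8449 = -7811 - 8449 = -16260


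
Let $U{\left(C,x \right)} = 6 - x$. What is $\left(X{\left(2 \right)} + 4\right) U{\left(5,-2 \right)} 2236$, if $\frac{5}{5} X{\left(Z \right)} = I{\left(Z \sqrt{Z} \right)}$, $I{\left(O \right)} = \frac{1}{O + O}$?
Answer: $71552 + 2236 \sqrt{2} \approx 74714.0$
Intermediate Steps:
$I{\left(O \right)} = \frac{1}{2 O}$
$X{\left(Z \right)} = \frac{1}{2 Z^{\frac{3}{2}}}$ ($X{\left(Z \right)} = \frac{1}{2 Z \sqrt{Z}} = \frac{1}{2 Z^{\frac{3}{2}}}$)
$\left(X{\left(2 \right)} + 4\right) U{\left(5,-2 \right)} 2236 = \left(\frac{1}{2 \cdot 2 \sqrt{2}} + 4\right) \left(6 - -2\right) 2236 = \left(\frac{\frac{1}{4} \sqrt{2}}{2} + 4\right) \left(6 + 2\right) 2236 = \left(\frac{\sqrt{2}}{8} + 4\right) 8 \cdot 2236 = \left(4 + \frac{\sqrt{2}}{8}\right) 8 \cdot 2236 = \left(32 + \sqrt{2}\right) 2236 = 71552 + 2236 \sqrt{2}$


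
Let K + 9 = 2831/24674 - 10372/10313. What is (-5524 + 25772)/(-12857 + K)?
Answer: -5152366054576/3274147191717 ≈ -1.5737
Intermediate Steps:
K = -2516889283/254462962 (K = -9 + (2831/24674 - 10372/10313) = -9 - 226722625/254462962 = -2516889283/254462962 ≈ -9.8910)
(-5524 + 25772)/(-12857 + K) = (-5524 + 25772)/(-12857 - 2516889283/254462962) = 20248/(-3274147191717/254462962) = 20248*(-254462962/3274147191717) = -5152366054576/3274147191717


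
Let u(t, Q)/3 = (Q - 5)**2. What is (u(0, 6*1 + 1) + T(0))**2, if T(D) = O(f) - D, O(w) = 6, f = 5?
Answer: 324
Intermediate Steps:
u(t, Q) = 3*(-5 + Q)**2 (u(t, Q) = 3*(Q - 5)**2 = 3*(-5 + Q)**2)
T(D) = 6 - D
(u(0, 6*1 + 1) + T(0))**2 = (3*(-5 + (6*1 + 1))**2 + (6 - 1*0))**2 = (3*(-5 + (6 + 1))**2 + (6 + 0))**2 = (3*(-5 + 7)**2 + 6)**2 = (3*2**2 + 6)**2 = (3*4 + 6)**2 = (12 + 6)**2 = 18**2 = 324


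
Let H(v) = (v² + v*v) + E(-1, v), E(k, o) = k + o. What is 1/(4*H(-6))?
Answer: 1/260 ≈ 0.0038462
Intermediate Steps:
H(v) = -1 + v + 2*v² (H(v) = (v² + v*v) + (-1 + v) = (v² + v²) + (-1 + v) = 2*v² + (-1 + v) = -1 + v + 2*v²)
1/(4*H(-6)) = 1/(4*(-1 - 6 + 2*(-6)²)) = 1/(4*(-1 - 6 + 2*36)) = 1/(4*(-1 - 6 + 72)) = 1/(4*65) = 1/260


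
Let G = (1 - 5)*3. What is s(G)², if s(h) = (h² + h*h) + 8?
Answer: 87616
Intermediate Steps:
G = -12 (G = -4*3 = -12)
s(h) = 8 + 2*h² (s(h) = (h² + h²) + 8 = 2*h² + 8 = 8 + 2*h²)
s(G)² = (8 + 2*(-12)²)² = (8 + 2*144)² = (8 + 288)² = 296² = 87616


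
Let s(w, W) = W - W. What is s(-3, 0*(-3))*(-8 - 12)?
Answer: 0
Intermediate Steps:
s(w, W) = 0
s(-3, 0*(-3))*(-8 - 12) = 0*(-8 - 12) = 0*(-20) = 0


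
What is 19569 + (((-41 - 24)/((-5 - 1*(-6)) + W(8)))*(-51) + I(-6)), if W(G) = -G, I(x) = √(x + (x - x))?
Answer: 133668/7 + I*√6 ≈ 19095.0 + 2.4495*I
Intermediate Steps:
I(x) = √x (I(x) = √(x + 0) = √x)
19569 + (((-41 - 24)/((-5 - 1*(-6)) + W(8)))*(-51) + I(-6)) = 19569 + (((-41 - 24)/((-5 - 1*(-6)) - 1*8))*(-51) + √(-6)) = 19569 + (-65/((-5 + 6) - 8)*(-51) + I*√6) = 19569 + (-65/(1 - 8)*(-51) + I*√6) = 19569 + (-65/(-7)*(-51) + I*√6) = 19569 + (-65*(-⅐)*(-51) + I*√6) = 19569 + ((65/7)*(-51) + I*√6) = 19569 + (-3315/7 + I*√6) = 133668/7 + I*√6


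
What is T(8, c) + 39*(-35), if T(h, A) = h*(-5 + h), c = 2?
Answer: -1341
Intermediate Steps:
T(8, c) + 39*(-35) = 8*(-5 + 8) + 39*(-35) = 8*3 - 1365 = 24 - 1365 = -1341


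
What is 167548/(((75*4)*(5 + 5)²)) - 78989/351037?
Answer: 14111469319/2632777500 ≈ 5.3599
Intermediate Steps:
167548/(((75*4)*(5 + 5)²)) - 78989/351037 = 167548/((300*10²)) - 78989*1/351037 = 167548/((300*100)) - 78989/351037 = 167548/30000 - 78989/351037 = 167548*(1/30000) - 78989/351037 = 41887/7500 - 78989/351037 = 14111469319/2632777500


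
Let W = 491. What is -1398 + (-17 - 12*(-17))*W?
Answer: 90419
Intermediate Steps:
-1398 + (-17 - 12*(-17))*W = -1398 + (-17 - 12*(-17))*491 = -1398 + (-17 + 204)*491 = -1398 + 187*491 = -1398 + 91817 = 90419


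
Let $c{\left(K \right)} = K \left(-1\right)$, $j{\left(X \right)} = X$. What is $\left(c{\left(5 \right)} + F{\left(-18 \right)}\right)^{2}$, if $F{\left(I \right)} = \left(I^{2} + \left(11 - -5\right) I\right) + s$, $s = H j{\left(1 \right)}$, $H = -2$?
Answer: $841$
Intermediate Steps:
$c{\left(K \right)} = - K$
$s = -2$ ($s = \left(-2\right) 1 = -2$)
$F{\left(I \right)} = -2 + I^{2} + 16 I$ ($F{\left(I \right)} = \left(I^{2} + \left(11 - -5\right) I\right) - 2 = \left(I^{2} + \left(11 + 5\right) I\right) - 2 = \left(I^{2} + 16 I\right) - 2 = -2 + I^{2} + 16 I$)
$\left(c{\left(5 \right)} + F{\left(-18 \right)}\right)^{2} = \left(\left(-1\right) 5 + \left(-2 + \left(-18\right)^{2} + 16 \left(-18\right)\right)\right)^{2} = \left(-5 - -34\right)^{2} = \left(-5 + 34\right)^{2} = 29^{2} = 841$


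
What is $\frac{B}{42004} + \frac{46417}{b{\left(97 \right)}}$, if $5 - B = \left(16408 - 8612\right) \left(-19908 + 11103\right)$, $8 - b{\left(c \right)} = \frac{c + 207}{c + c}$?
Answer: $\frac{57988647409}{6552624} \approx 8849.7$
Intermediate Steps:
$b{\left(c \right)} = 8 - \frac{207 + c}{2 c}$ ($b{\left(c \right)} = 8 - \frac{c + 207}{c + c} = 8 - \frac{207 + c}{2 c}$)
$B = 68643785$ ($B = 5 - \left(16408 - 8612\right) \left(-19908 + 11103\right) = 5 - 7796 \left(-8805\right) = 5 - -68643780 = 5 + 68643780 = 68643785$)
$\frac{B}{42004} + \frac{46417}{b{\left(97 \right)}} = \frac{68643785}{42004} + \frac{46417}{\frac{3}{2} \cdot \frac{1}{97} \left(-69 + 5 \cdot 97\right)} = 68643785 \cdot \frac{1}{42004} + \frac{46417}{\frac{3}{2} \cdot \frac{1}{97} \left(-69 + 485\right)} = \frac{68643785}{42004} + \frac{46417}{\frac{3}{2} \cdot \frac{1}{97} \cdot 416} = \frac{68643785}{42004} + \frac{46417}{\frac{624}{97}} = \frac{68643785}{42004} + 46417 \cdot \frac{97}{624} = \frac{68643785}{42004} + \frac{4502449}{624} = \frac{57988647409}{6552624}$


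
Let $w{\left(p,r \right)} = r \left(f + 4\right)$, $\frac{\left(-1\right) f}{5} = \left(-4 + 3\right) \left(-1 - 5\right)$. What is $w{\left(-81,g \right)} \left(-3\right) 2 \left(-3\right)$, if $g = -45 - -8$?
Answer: $17316$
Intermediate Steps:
$g = -37$ ($g = -45 + 8 = -37$)
$f = -30$ ($f = - 5 \left(-4 + 3\right) \left(-1 - 5\right) = - 5 \left(\left(-1\right) \left(-6\right)\right) = \left(-5\right) 6 = -30$)
$w{\left(p,r \right)} = - 26 r$ ($w{\left(p,r \right)} = r \left(-30 + 4\right) = r \left(-26\right) = - 26 r$)
$w{\left(-81,g \right)} \left(-3\right) 2 \left(-3\right) = \left(-26\right) \left(-37\right) \left(-3\right) 2 \left(-3\right) = 962 \left(\left(-6\right) \left(-3\right)\right) = 962 \cdot 18 = 17316$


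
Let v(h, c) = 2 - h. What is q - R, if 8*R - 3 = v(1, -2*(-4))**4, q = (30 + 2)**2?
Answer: 2047/2 ≈ 1023.5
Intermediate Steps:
q = 1024 (q = 32**2 = 1024)
R = 1/2 (R = 3/8 + (2 - 1*1)**4/8 = 3/8 + (2 - 1)**4/8 = 3/8 + (1/8)*1**4 = 3/8 + (1/8)*1 = 3/8 + 1/8 = 1/2 ≈ 0.50000)
q - R = 1024 - 1*1/2 = 1024 - 1/2 = 2047/2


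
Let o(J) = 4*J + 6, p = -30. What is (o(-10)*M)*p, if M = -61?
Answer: -62220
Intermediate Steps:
o(J) = 6 + 4*J
(o(-10)*M)*p = ((6 + 4*(-10))*(-61))*(-30) = ((6 - 40)*(-61))*(-30) = -34*(-61)*(-30) = 2074*(-30) = -62220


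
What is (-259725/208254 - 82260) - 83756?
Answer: -11524585263/69418 ≈ -1.6602e+5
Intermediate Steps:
(-259725/208254 - 82260) - 83756 = (-259725*1/208254 - 82260) - 83756 = (-86575/69418 - 82260) - 83756 = -5710411255/69418 - 83756 = -11524585263/69418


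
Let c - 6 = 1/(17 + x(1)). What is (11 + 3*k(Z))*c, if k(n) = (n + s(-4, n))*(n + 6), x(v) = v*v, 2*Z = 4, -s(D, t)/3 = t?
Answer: -9265/18 ≈ -514.72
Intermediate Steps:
s(D, t) = -3*t
Z = 2 (Z = (1/2)*4 = 2)
x(v) = v**2
k(n) = -2*n*(6 + n) (k(n) = (n - 3*n)*(n + 6) = (-2*n)*(6 + n) = -2*n*(6 + n))
c = 109/18 (c = 6 + 1/(17 + 1**2) = 6 + 1/(17 + 1) = 6 + 1/18 = 109/18 ≈ 6.0556)
(11 + 3*k(Z))*c = (11 + 3*(2*2*(-6 - 1*2)))*(109/18) = (11 + 3*(2*2*(-6 - 2)))*(109/18) = (11 + 3*(2*2*(-8)))*(109/18) = (11 + 3*(-32))*(109/18) = (11 - 96)*(109/18) = -85*109/18 = -9265/18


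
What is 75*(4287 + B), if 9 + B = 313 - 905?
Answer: 276450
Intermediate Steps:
B = -601 (B = -9 + (313 - 905) = -9 - 592 = -601)
75*(4287 + B) = 75*(4287 - 601) = 75*3686 = 276450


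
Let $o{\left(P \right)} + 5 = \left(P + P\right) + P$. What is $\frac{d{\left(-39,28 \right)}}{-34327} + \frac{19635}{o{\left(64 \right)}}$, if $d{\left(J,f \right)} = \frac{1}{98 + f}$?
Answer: $\frac{454146209}{4325202} \approx 105.0$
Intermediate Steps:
$o{\left(P \right)} = -5 + 3 P$ ($o{\left(P \right)} = -5 + \left(\left(P + P\right) + P\right) = -5 + \left(2 P + P\right) = -5 + 3 P$)
$\frac{d{\left(-39,28 \right)}}{-34327} + \frac{19635}{o{\left(64 \right)}} = \frac{1}{\left(98 + 28\right) \left(-34327\right)} + \frac{19635}{-5 + 3 \cdot 64} = \frac{1}{126} \left(- \frac{1}{34327}\right) + \frac{19635}{-5 + 192} = \frac{1}{126} \left(- \frac{1}{34327}\right) + \frac{19635}{187} = - \frac{1}{4325202} + 19635 \cdot \frac{1}{187} = - \frac{1}{4325202} + 105 = \frac{454146209}{4325202}$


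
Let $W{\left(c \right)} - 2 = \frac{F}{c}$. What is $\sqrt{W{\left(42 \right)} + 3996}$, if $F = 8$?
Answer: $\frac{\sqrt{1763202}}{21} \approx 63.231$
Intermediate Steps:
$W{\left(c \right)} = 2 + \frac{8}{c}$
$\sqrt{W{\left(42 \right)} + 3996} = \sqrt{\left(2 + \frac{8}{42}\right) + 3996} = \sqrt{\left(2 + 8 \cdot \frac{1}{42}\right) + 3996} = \sqrt{\left(2 + \frac{4}{21}\right) + 3996} = \sqrt{\frac{46}{21} + 3996} = \sqrt{\frac{83962}{21}} = \frac{\sqrt{1763202}}{21}$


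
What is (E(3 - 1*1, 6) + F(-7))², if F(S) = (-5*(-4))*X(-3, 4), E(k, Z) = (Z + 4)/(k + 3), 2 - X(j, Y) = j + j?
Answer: 26244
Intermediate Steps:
X(j, Y) = 2 - 2*j (X(j, Y) = 2 - (j + j) = 2 - 2*j)
E(k, Z) = (4 + Z)/(3 + k)
F(S) = 160 (F(S) = (-5*(-4))*(2 - 2*(-3)) = 20*(2 + 6) = 20*8 = 160)
(E(3 - 1*1, 6) + F(-7))² = ((4 + 6)/(3 + (3 - 1*1)) + 160)² = (10/(3 + (3 - 1)) + 160)² = (10/(3 + 2) + 160)² = (10/5 + 160)² = ((⅕)*10 + 160)² = (2 + 160)² = 162² = 26244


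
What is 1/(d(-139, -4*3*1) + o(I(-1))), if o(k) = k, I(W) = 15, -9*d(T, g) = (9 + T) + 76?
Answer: 1/21 ≈ 0.047619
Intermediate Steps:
d(T, g) = -85/9 - T/9 (d(T, g) = -((9 + T) + 76)/9 = -(85 + T)/9 = -85/9 - T/9)
1/(d(-139, -4*3*1) + o(I(-1))) = 1/((-85/9 - ⅑*(-139)) + 15) = 1/((-85/9 + 139/9) + 15) = 1/(6 + 15) = 1/21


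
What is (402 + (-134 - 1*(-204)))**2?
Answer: 222784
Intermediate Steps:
(402 + (-134 - 1*(-204)))**2 = (402 + (-134 + 204))**2 = (402 + 70)**2 = 472**2 = 222784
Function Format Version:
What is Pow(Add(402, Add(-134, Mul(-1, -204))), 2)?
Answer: 222784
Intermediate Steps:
Pow(Add(402, Add(-134, Mul(-1, -204))), 2) = Pow(Add(402, Add(-134, 204)), 2) = Pow(Add(402, 70), 2) = Pow(472, 2) = 222784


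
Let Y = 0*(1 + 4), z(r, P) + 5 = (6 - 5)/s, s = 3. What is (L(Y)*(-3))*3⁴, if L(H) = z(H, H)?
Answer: 1134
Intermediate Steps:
z(r, P) = -14/3 (z(r, P) = -5 + (6 - 5)/3 = -5 + 1*(⅓) = -5 + ⅓ = -14/3)
Y = 0 (Y = 0*5 = 0)
L(H) = -14/3
(L(Y)*(-3))*3⁴ = -14/3*(-3)*3⁴ = 14*81 = 1134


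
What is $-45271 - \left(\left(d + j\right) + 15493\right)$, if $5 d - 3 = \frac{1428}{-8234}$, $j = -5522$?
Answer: $- \frac{1137168207}{20585} \approx -55243.0$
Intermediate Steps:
$d = \frac{11637}{20585}$ ($d = \frac{3}{5} + \frac{1428 \frac{1}{-8234}}{5} = \frac{3}{5} + \frac{1428 \left(- \frac{1}{8234}\right)}{5} = \frac{3}{5} + \frac{1}{5} \left(- \frac{714}{4117}\right) = \frac{3}{5} - \frac{714}{20585} = \frac{11637}{20585} \approx 0.56531$)
$-45271 - \left(\left(d + j\right) + 15493\right) = -45271 - \left(\left(\frac{11637}{20585} - 5522\right) + 15493\right) = -45271 - \left(- \frac{113658733}{20585} + 15493\right) = -45271 - \frac{205264672}{20585} = - \frac{1137168207}{20585}$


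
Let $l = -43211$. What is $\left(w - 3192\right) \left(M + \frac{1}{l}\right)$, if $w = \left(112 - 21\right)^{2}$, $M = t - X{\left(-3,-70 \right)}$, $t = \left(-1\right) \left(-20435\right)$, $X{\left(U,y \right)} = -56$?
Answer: $\frac{643712408200}{6173} \approx 1.0428 \cdot 10^{8}$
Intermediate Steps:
$t = 20435$
$M = 20491$ ($M = 20435 - -56 = 20435 + 56 = 20491$)
$w = 8281$ ($w = 91^{2} = 8281$)
$\left(w - 3192\right) \left(M + \frac{1}{l}\right) = \left(8281 - 3192\right) \left(20491 + \frac{1}{-43211}\right) = 5089 \left(20491 - \frac{1}{43211}\right) = 5089 \cdot \frac{885436600}{43211} = \frac{643712408200}{6173}$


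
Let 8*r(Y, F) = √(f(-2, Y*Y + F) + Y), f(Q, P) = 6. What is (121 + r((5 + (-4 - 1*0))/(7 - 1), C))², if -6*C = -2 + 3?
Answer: (5808 + √222)²/2304 ≈ 14716.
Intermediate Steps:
C = -⅙ (C = -(-2 + 3)/6 = -⅙*1 = -⅙ ≈ -0.16667)
r(Y, F) = √(6 + Y)/8
(121 + r((5 + (-4 - 1*0))/(7 - 1), C))² = (121 + √(6 + (5 + (-4 - 1*0))/(7 - 1))/8)² = (121 + √(6 + (5 + (-4 + 0))/6)/8)² = (121 + √(6 + (5 - 4)*(⅙))/8)² = (121 + √(6 + 1*(⅙))/8)² = (121 + √(6 + ⅙)/8)² = (121 + √(37/6)/8)² = (121 + (√222/6)/8)² = (121 + √222/48)²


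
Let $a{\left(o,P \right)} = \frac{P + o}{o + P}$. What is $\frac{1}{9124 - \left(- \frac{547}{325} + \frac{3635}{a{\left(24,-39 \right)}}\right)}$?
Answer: $\frac{325}{1784472} \approx 0.00018213$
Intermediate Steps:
$a{\left(o,P \right)} = 1$ ($a{\left(o,P \right)} = \frac{P + o}{P + o} = 1$)
$\frac{1}{9124 - \left(- \frac{547}{325} + \frac{3635}{a{\left(24,-39 \right)}}\right)} = \frac{1}{9124 - \left(3635 - \frac{547}{325}\right)} = \frac{1}{9124 - \frac{1180828}{325}} = \frac{1}{\frac{1784472}{325}} = \frac{325}{1784472}$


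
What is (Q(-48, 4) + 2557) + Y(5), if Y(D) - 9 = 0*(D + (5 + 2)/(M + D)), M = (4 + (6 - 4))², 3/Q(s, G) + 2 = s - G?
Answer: 46187/18 ≈ 2565.9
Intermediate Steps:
Q(s, G) = 3/(-2 + s - G) (Q(s, G) = 3/(-2 + (s - G)) = 3/(-2 + s - G))
M = 36 (M = (4 + 2)² = 6² = 36)
Y(D) = 9 (Y(D) = 9 + 0*(D + (5 + 2)/(36 + D)) = 9 + 0*(D + 7/(36 + D)) = 9 + 0 = 9)
(Q(-48, 4) + 2557) + Y(5) = (3/(-2 - 48 - 1*4) + 2557) + 9 = (3/(-2 - 48 - 4) + 2557) + 9 = (3/(-54) + 2557) + 9 = (3*(-1/54) + 2557) + 9 = (-1/18 + 2557) + 9 = 46025/18 + 9 = 46187/18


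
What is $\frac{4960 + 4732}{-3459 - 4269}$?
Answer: $- \frac{2423}{1932} \approx -1.2541$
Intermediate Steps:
$\frac{4960 + 4732}{-3459 - 4269} = \frac{9692}{-7728} = 9692 \left(- \frac{1}{7728}\right) = - \frac{2423}{1932}$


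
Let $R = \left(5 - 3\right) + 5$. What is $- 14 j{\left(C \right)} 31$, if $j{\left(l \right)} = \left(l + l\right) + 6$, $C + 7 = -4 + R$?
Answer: $868$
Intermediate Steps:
$R = 7$ ($R = 2 + 5 = 7$)
$C = -4$ ($C = -7 + \left(-4 + 7\right) = -7 + 3 = -4$)
$j{\left(l \right)} = 6 + 2 l$ ($j{\left(l \right)} = 2 l + 6 = 6 + 2 l$)
$- 14 j{\left(C \right)} 31 = - 14 \left(6 + 2 \left(-4\right)\right) 31 = - 14 \left(6 - 8\right) 31 = - 14 \left(\left(-2\right) 31\right) = \left(-14\right) \left(-62\right) = 868$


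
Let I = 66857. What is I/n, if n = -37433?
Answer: -66857/37433 ≈ -1.7860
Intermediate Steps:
I/n = 66857/(-37433) = 66857*(-1/37433) = -66857/37433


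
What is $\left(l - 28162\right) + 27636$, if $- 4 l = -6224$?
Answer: $1030$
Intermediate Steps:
$l = 1556$ ($l = \left(- \frac{1}{4}\right) \left(-6224\right) = 1556$)
$\left(l - 28162\right) + 27636 = \left(1556 - 28162\right) + 27636 = -26606 + 27636 = 1030$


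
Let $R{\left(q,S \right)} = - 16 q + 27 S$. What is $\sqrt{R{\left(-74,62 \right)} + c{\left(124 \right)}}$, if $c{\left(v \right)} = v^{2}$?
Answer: $3 \sqrt{2026} \approx 135.03$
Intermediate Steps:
$\sqrt{R{\left(-74,62 \right)} + c{\left(124 \right)}} = \sqrt{\left(\left(-16\right) \left(-74\right) + 27 \cdot 62\right) + 124^{2}} = \sqrt{\left(1184 + 1674\right) + 15376} = \sqrt{2858 + 15376} = \sqrt{18234} = 3 \sqrt{2026}$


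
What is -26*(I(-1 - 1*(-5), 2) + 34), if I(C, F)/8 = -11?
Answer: 1404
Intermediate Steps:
I(C, F) = -88 (I(C, F) = 8*(-11) = -88)
-26*(I(-1 - 1*(-5), 2) + 34) = -26*(-88 + 34) = -26*(-54) = 1404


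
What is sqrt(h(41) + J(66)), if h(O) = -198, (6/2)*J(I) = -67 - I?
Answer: I*sqrt(2181)/3 ≈ 15.567*I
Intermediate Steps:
J(I) = -67/3 - I/3 (J(I) = (-67 - I)/3 = -67/3 - I/3)
sqrt(h(41) + J(66)) = sqrt(-198 + (-67/3 - 1/3*66)) = sqrt(-198 + (-67/3 - 22)) = sqrt(-198 - 133/3) = sqrt(-727/3) = I*sqrt(2181)/3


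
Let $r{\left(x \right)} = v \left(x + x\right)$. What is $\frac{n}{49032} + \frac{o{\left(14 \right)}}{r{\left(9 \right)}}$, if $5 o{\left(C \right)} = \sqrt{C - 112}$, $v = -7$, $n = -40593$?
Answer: $- \frac{13531}{16344} - \frac{i \sqrt{2}}{90} \approx -0.82789 - 0.015713 i$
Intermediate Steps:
$o{\left(C \right)} = \frac{\sqrt{-112 + C}}{5}$ ($o{\left(C \right)} = \frac{\sqrt{C - 112}}{5} = \frac{\sqrt{-112 + C}}{5}$)
$r{\left(x \right)} = - 14 x$ ($r{\left(x \right)} = - 7 \left(x + x\right) = - 7 \cdot 2 x = - 14 x$)
$\frac{n}{49032} + \frac{o{\left(14 \right)}}{r{\left(9 \right)}} = - \frac{40593}{49032} + \frac{\frac{1}{5} \sqrt{-112 + 14}}{\left(-14\right) 9} = \left(-40593\right) \frac{1}{49032} + \frac{\frac{1}{5} \sqrt{-98}}{-126} = - \frac{13531}{16344} + \frac{7 i \sqrt{2}}{5} \left(- \frac{1}{126}\right) = - \frac{13531}{16344} - \frac{i \sqrt{2}}{90}$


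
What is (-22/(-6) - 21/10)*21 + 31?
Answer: 639/10 ≈ 63.900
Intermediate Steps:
(-22/(-6) - 21/10)*21 + 31 = (-22*(-1/6) - 21*1/10)*21 + 31 = (11/3 - 21/10)*21 + 31 = (47/30)*21 + 31 = 329/10 + 31 = 639/10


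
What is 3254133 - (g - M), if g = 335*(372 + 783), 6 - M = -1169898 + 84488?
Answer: 3952624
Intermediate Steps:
M = 1085416 (M = 6 - (-1169898 + 84488) = 6 - 1*(-1085410) = 6 + 1085410 = 1085416)
g = 386925 (g = 335*1155 = 386925)
3254133 - (g - M) = 3254133 - (386925 - 1*1085416) = 3254133 - (386925 - 1085416) = 3254133 - 1*(-698491) = 3254133 + 698491 = 3952624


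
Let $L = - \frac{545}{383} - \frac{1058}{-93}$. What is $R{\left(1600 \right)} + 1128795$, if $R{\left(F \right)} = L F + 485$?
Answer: $\frac{40791070720}{35619} \approx 1.1452 \cdot 10^{6}$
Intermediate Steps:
$L = \frac{354529}{35619}$ ($L = \left(-545\right) \frac{1}{383} - - \frac{1058}{93} = - \frac{545}{383} + \frac{1058}{93} = \frac{354529}{35619} \approx 9.9534$)
$R{\left(F \right)} = 485 + \frac{354529 F}{35619}$ ($R{\left(F \right)} = \frac{354529 F}{35619} + 485 = 485 + \frac{354529 F}{35619}$)
$R{\left(1600 \right)} + 1128795 = \left(485 + \frac{354529}{35619} \cdot 1600\right) + 1128795 = \left(485 + \frac{567246400}{35619}\right) + 1128795 = \frac{584521615}{35619} + 1128795 = \frac{40791070720}{35619}$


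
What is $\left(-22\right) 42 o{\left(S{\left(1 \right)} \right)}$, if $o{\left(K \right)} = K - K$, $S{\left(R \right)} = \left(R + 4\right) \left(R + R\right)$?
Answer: $0$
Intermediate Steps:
$S{\left(R \right)} = 2 R \left(4 + R\right)$ ($S{\left(R \right)} = \left(4 + R\right) 2 R = 2 R \left(4 + R\right)$)
$o{\left(K \right)} = 0$
$\left(-22\right) 42 o{\left(S{\left(1 \right)} \right)} = \left(-22\right) 42 \cdot 0 = \left(-924\right) 0 = 0$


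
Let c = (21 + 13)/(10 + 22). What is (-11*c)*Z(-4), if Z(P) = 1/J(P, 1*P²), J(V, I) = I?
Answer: -187/256 ≈ -0.73047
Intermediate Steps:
c = 17/16 (c = 34/32 = 34*(1/32) = 17/16 ≈ 1.0625)
Z(P) = P⁻² (Z(P) = 1/(1*P²) = 1/(P²) = P⁻²)
(-11*c)*Z(-4) = -11*17/16/(-4)² = -187/16*1/16 = -187/256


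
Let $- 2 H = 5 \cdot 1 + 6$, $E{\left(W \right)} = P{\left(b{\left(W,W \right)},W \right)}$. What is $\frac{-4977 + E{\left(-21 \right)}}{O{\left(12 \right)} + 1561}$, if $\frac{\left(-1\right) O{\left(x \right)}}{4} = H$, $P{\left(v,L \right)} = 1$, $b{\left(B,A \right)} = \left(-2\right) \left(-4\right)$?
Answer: $- \frac{4976}{1583} \approx -3.1434$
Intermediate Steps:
$b{\left(B,A \right)} = 8$
$E{\left(W \right)} = 1$
$H = - \frac{11}{2}$ ($H = - \frac{5 \cdot 1 + 6}{2} = - \frac{5 + 6}{2} = \left(- \frac{1}{2}\right) 11 = - \frac{11}{2} \approx -5.5$)
$O{\left(x \right)} = 22$ ($O{\left(x \right)} = \left(-4\right) \left(- \frac{11}{2}\right) = 22$)
$\frac{-4977 + E{\left(-21 \right)}}{O{\left(12 \right)} + 1561} = \frac{-4977 + 1}{22 + 1561} = - \frac{4976}{1583}$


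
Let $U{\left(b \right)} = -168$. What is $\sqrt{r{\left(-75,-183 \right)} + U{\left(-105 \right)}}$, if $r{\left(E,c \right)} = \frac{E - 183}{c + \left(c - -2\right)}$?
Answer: $\frac{3 i \sqrt{615706}}{182} \approx 12.934 i$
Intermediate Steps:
$r{\left(E,c \right)} = \frac{-183 + E}{2 + 2 c}$ ($r{\left(E,c \right)} = \frac{-183 + E}{c + \left(c + 2\right)} = \frac{-183 + E}{c + \left(2 + c\right)} = \frac{-183 + E}{2 + 2 c}$)
$\sqrt{r{\left(-75,-183 \right)} + U{\left(-105 \right)}} = \sqrt{\frac{-183 - 75}{2 \left(1 - 183\right)} - 168} = \sqrt{\frac{1}{2} \frac{1}{-182} \left(-258\right) - 168} = \sqrt{\frac{1}{2} \left(- \frac{1}{182}\right) \left(-258\right) - 168} = \sqrt{\frac{129}{182} - 168} = \sqrt{- \frac{30447}{182}} = \frac{3 i \sqrt{615706}}{182}$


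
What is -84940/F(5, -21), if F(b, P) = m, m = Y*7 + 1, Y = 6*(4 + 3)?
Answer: -16988/59 ≈ -287.93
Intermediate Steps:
Y = 42 (Y = 6*7 = 42)
m = 295 (m = 42*7 + 1 = 294 + 1 = 295)
F(b, P) = 295
-84940/F(5, -21) = -84940/295 = -84940*1/295 = -16988/59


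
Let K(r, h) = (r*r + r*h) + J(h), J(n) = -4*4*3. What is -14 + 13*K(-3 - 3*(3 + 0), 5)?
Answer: 454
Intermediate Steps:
J(n) = -48 (J(n) = -16*3 = -48)
K(r, h) = -48 + r² + h*r (K(r, h) = (r*r + r*h) - 48 = (r² + h*r) - 48 = -48 + r² + h*r)
-14 + 13*K(-3 - 3*(3 + 0), 5) = -14 + 13*(-48 + (-3 - 3*(3 + 0))² + 5*(-3 - 3*(3 + 0))) = -14 + 13*(-48 + (-3 - 3*3)² + 5*(-3 - 3*3)) = -14 + 13*(-48 + (-3 - 1*9)² + 5*(-3 - 1*9)) = -14 + 13*(-48 + (-3 - 9)² + 5*(-3 - 9)) = -14 + 13*(-48 + (-12)² + 5*(-12)) = -14 + 13*(-48 + 144 - 60) = -14 + 13*36 = -14 + 468 = 454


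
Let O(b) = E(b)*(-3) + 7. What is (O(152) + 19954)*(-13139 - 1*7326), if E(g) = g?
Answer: -399169825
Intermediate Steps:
O(b) = 7 - 3*b (O(b) = b*(-3) + 7 = -3*b + 7 = 7 - 3*b)
(O(152) + 19954)*(-13139 - 1*7326) = ((7 - 3*152) + 19954)*(-13139 - 1*7326) = ((7 - 456) + 19954)*(-13139 - 7326) = (-449 + 19954)*(-20465) = 19505*(-20465) = -399169825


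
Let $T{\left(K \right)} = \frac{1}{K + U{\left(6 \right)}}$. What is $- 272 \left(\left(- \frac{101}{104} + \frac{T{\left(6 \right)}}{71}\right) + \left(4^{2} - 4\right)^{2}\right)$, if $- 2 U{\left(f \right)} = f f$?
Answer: $- \frac{107723866}{2769} \approx -38904.0$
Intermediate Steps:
$U{\left(f \right)} = - \frac{f^{2}}{2}$ ($U{\left(f \right)} = - \frac{f f}{2} = - \frac{f^{2}}{2}$)
$T{\left(K \right)} = \frac{1}{-18 + K}$ ($T{\left(K \right)} = \frac{1}{K - \frac{6^{2}}{2}} = \frac{1}{K - 18} = \frac{1}{-18 + K}$)
$- 272 \left(\left(- \frac{101}{104} + \frac{T{\left(6 \right)}}{71}\right) + \left(4^{2} - 4\right)^{2}\right) = - 272 \left(\left(- \frac{101}{104} + \frac{1}{\left(-18 + 6\right) 71}\right) + \left(4^{2} - 4\right)^{2}\right) = - 272 \left(\left(\left(-101\right) \frac{1}{104} + \frac{1}{-12} \cdot \frac{1}{71}\right) + \left(16 - 4\right)^{2}\right) = - 272 \left(\left(- \frac{101}{104} - \frac{1}{852}\right) + 12^{2}\right) = - 272 \left(\left(- \frac{101}{104} - \frac{1}{852}\right) + 144\right) = - 272 \left(- \frac{21539}{22152} + 144\right) = \left(-272\right) \frac{3168349}{22152} = - \frac{107723866}{2769}$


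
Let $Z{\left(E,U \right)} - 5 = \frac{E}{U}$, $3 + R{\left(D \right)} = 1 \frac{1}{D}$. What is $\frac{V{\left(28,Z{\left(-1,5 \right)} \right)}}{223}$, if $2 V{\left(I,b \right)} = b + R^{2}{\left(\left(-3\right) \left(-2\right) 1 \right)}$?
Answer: $\frac{2309}{80280} \approx 0.028762$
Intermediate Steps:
$R{\left(D \right)} = -3 + \frac{1}{D}$ ($R{\left(D \right)} = -3 + 1 \frac{1}{D} = -3 + \frac{1}{D}$)
$Z{\left(E,U \right)} = 5 + \frac{E}{U}$
$V{\left(I,b \right)} = \frac{289}{72} + \frac{b}{2}$ ($V{\left(I,b \right)} = \frac{b + \left(-3 + \frac{1}{\left(-3\right) \left(-2\right) 1}\right)^{2}}{2} = \frac{b + \left(-3 + \frac{1}{6 \cdot 1}\right)^{2}}{2} = \frac{b + \left(-3 + \frac{1}{6}\right)^{2}}{2} = \frac{b + \left(- \frac{17}{6}\right)^{2}}{2} = \frac{b + \frac{289}{36}}{2} = \frac{\frac{289}{36} + b}{2} = \frac{289}{72} + \frac{b}{2}$)
$\frac{V{\left(28,Z{\left(-1,5 \right)} \right)}}{223} = \frac{\frac{289}{72} + \frac{5 - \frac{1}{5}}{2}}{223} = \left(\frac{289}{72} + \frac{5 - \frac{1}{5}}{2}\right) \frac{1}{223} = \left(\frac{289}{72} + \frac{1}{2} \cdot \frac{24}{5}\right) \frac{1}{223} = \left(\frac{289}{72} + \frac{12}{5}\right) \frac{1}{223} = \frac{2309}{360} \cdot \frac{1}{223} = \frac{2309}{80280}$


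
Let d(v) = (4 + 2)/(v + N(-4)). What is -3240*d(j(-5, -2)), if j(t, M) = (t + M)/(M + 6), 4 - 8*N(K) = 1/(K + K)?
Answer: 1244160/79 ≈ 15749.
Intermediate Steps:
N(K) = ½ - 1/(16*K) (N(K) = ½ - 1/(8*(K + K)) = ½ - 1/(2*K)/8 = ½ - 1/(16*K))
j(t, M) = (M + t)/(6 + M)
d(v) = 6/(33/64 + v) (d(v) = (4 + 2)/(v + (1/16)*(-1 + 8*(-4))/(-4)) = 6/(v + (1/16)*(-¼)*(-1 - 32)) = 6/(v + (1/16)*(-¼)*(-33)) = 6/(v + 33/64) = 6/(33/64 + v))
-3240*d(j(-5, -2)) = -1244160/(33 + 64*((-2 - 5)/(6 - 2))) = -1244160/(33 + 64*(-7/4)) = -1244160/(33 - 112) = -1244160/(-79) = -1244160*(-1)/79 = -3240*(-384/79) = 1244160/79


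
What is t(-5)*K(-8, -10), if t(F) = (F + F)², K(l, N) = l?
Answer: -800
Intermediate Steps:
t(F) = 4*F² (t(F) = (2*F)² = 4*F²)
t(-5)*K(-8, -10) = (4*(-5)²)*(-8) = (4*25)*(-8) = 100*(-8) = -800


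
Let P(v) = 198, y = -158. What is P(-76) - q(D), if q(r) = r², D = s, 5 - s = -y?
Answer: -23211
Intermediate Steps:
s = -153 (s = 5 - (-1)*(-158) = 5 - 1*158 = 5 - 158 = -153)
D = -153
P(-76) - q(D) = 198 - 1*(-153)² = 198 - 1*23409 = 198 - 23409 = -23211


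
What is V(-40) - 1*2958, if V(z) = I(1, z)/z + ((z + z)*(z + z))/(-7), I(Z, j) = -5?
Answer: -216841/56 ≈ -3872.2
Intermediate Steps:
V(z) = -5/z - 4*z**2/7 (V(z) = -5/z + ((z + z)*(z + z))/(-7) = -5/z + ((2*z)*(2*z))*(-1/7) = -5/z + (4*z**2)*(-1/7) = -5/z - 4*z**2/7)
V(-40) - 1*2958 = (1/7)*(-35 - 4*(-40)**3)/(-40) - 1*2958 = (1/7)*(-1/40)*(-35 - 4*(-64000)) - 2958 = (1/7)*(-1/40)*(-35 + 256000) - 2958 = (1/7)*(-1/40)*255965 - 2958 = -51193/56 - 2958 = -216841/56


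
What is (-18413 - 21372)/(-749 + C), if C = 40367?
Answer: -39785/39618 ≈ -1.0042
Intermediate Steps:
(-18413 - 21372)/(-749 + C) = (-18413 - 21372)/(-749 + 40367) = -39785/39618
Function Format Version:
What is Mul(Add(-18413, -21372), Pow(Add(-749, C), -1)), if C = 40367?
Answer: Rational(-39785, 39618) ≈ -1.0042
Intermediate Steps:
Mul(Add(-18413, -21372), Pow(Add(-749, C), -1)) = Mul(Add(-18413, -21372), Pow(Add(-749, 40367), -1)) = Mul(-39785, Pow(39618, -1)) = Mul(-39785, Rational(1, 39618)) = Rational(-39785, 39618)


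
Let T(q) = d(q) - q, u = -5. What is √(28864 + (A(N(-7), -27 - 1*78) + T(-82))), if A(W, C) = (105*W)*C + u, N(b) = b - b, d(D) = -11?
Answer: √28930 ≈ 170.09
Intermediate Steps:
T(q) = -11 - q
N(b) = 0
A(W, C) = -5 + 105*C*W (A(W, C) = (105*W)*C - 5 = 105*C*W - 5 = -5 + 105*C*W)
√(28864 + (A(N(-7), -27 - 1*78) + T(-82))) = √(28864 + ((-5 + 105*(-27 - 1*78)*0) + (-11 - 1*(-82)))) = √(28864 + ((-5 + 105*(-27 - 78)*0) + (-11 + 82))) = √(28864 + ((-5 + 105*(-105)*0) + 71)) = √(28864 + ((-5 + 0) + 71)) = √(28864 + (-5 + 71)) = √(28864 + 66) = √28930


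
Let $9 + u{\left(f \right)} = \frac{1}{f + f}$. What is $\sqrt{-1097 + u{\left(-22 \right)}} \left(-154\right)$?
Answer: $- 7 i \sqrt{535315} \approx - 5121.6 i$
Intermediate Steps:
$u{\left(f \right)} = -9 + \frac{1}{2 f}$ ($u{\left(f \right)} = -9 + \frac{1}{f + f} = -9 + \frac{1}{2 f}$)
$\sqrt{-1097 + u{\left(-22 \right)}} \left(-154\right) = \sqrt{-1097 - \left(9 - \frac{1}{2 \left(-22\right)}\right)} \left(-154\right) = \sqrt{-1097 + \left(-9 + \frac{1}{2} \left(- \frac{1}{22}\right)\right)} \left(-154\right) = \sqrt{-1097 - \frac{397}{44}} \left(-154\right) = \sqrt{- \frac{48665}{44}} \left(-154\right) = \frac{i \sqrt{535315}}{22} \left(-154\right) = - 7 i \sqrt{535315}$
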